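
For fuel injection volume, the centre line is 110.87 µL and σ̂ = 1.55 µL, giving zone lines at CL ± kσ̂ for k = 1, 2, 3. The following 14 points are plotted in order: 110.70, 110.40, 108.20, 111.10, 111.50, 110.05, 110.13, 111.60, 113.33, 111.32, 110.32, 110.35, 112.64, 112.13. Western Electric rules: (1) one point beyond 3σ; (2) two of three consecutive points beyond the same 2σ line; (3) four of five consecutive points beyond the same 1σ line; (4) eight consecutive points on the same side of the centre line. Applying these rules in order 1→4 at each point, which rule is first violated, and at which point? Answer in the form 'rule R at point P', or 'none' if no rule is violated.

none

Zone of each point (C = within 1σ̂, B = 1σ̂–2σ̂, A = 2σ̂–3σ̂, * = beyond 3σ̂; sign = side of CL): 1:-C, 2:-C, 3:-B, 4:+C, 5:+C, 6:-C, 7:-C, 8:+C, 9:+B, 10:+C, 11:-C, 12:-C, 13:+B, 14:+C
No rule fires across all 14 points.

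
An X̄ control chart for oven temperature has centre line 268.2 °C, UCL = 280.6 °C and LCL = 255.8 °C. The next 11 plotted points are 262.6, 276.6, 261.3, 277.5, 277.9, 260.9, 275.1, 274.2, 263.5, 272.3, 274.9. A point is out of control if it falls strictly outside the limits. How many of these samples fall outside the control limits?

All 11 points lie within [255.8, 280.6].

0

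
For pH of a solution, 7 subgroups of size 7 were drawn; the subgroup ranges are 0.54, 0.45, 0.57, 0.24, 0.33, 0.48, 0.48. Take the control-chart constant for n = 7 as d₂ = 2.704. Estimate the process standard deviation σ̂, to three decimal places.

0.163

R̄ = (0.54 + 0.45 + 0.57 + 0.24 + 0.33 + 0.48 + 0.48) / 7 = 0.4414
σ̂ = R̄ / d₂ = 0.4414 / 2.704 = 0.1633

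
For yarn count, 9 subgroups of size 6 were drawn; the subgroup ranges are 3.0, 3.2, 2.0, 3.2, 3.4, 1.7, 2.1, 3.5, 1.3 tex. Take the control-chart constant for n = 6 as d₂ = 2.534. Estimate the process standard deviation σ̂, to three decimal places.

1.026

R̄ = (3.0 + 3.2 + 2.0 + 3.2 + 3.4 + 1.7 + 2.1 + 3.5 + 1.3) / 9 = 2.6000
σ̂ = R̄ / d₂ = 2.6000 / 2.534 = 1.0260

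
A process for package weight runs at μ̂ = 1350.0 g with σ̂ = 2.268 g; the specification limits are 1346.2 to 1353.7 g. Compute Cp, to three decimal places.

0.551

Cp = (USL − LSL) / (6σ̂) = (1353.7 − 1346.2) / (6 × 2.268) = 7.5000 / 13.6080 = 0.5511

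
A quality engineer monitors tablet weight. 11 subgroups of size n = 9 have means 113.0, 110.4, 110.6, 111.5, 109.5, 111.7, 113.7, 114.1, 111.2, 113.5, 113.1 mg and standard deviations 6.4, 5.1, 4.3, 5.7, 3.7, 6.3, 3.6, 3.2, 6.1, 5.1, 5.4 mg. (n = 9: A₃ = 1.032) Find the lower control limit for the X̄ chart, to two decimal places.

X̄̄ = (113.0 + 110.4 + 110.6 + 111.5 + 109.5 + 111.7 + 113.7 + 114.1 + 111.2 + 113.5 + 113.1) / 11 = 112.0273
s̄ = (6.4 + 5.1 + 4.3 + 5.7 + 3.7 + 6.3 + 3.6 + 3.2 + 6.1 + 5.1 + 5.4) / 11 = 4.9909
LCL = X̄̄ − A₃·s̄ = 112.0273 − 1.032 × 4.9909 = 106.8767

106.88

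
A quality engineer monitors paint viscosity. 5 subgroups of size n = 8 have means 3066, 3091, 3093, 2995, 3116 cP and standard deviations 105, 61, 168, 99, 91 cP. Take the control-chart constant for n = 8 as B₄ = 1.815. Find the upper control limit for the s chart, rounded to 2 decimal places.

s̄ = (105 + 61 + 168 + 99 + 91) / 5 = 104.8000
UCL_s = B₄·s̄ = 1.815 × 104.8000 = 190.2120

190.21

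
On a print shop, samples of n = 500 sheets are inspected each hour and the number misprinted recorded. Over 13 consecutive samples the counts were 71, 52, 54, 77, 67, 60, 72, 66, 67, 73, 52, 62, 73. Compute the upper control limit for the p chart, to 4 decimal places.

p̄ = Σdᵢ / (k·n) = 846 / (13 × 500) = 0.13015
UCL = p̄ + 3·√(p̄(1−p̄)/n) = 0.13015 + 3 × √(0.13015×0.86985/500) = 0.13015 + 3 × 0.01505 = 0.17530

0.1753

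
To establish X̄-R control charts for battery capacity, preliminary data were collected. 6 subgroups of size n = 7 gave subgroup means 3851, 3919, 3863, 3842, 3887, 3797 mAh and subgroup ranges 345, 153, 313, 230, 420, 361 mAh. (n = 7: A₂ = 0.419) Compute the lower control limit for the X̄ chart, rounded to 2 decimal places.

X̄̄ = (3851 + 3919 + 3863 + 3842 + 3887 + 3797) / 6 = 23159.0000 / 6 = 3859.8333
R̄ = (345 + 153 + 313 + 230 + 420 + 361) / 6 = 1822.0000 / 6 = 303.6667
LCL = X̄̄ − A₂·R̄ = 3859.8333 − 0.419 × 303.6667 = 3732.5970

3732.60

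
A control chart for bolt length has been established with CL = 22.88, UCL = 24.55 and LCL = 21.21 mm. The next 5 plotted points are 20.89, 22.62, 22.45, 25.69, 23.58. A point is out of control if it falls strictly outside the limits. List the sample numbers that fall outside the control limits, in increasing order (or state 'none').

1, 4

Compare each point to [21.21, 24.55]: sample 1 = 20.89 < LCL; sample 4 = 25.69 > UCL.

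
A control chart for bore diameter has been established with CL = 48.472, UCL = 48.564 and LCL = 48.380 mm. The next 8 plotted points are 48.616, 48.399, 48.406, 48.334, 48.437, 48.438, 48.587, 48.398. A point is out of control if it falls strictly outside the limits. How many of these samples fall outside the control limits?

3

Compare each point to [48.380, 48.564]: sample 1 = 48.616 > UCL; sample 4 = 48.334 < LCL; sample 7 = 48.587 > UCL.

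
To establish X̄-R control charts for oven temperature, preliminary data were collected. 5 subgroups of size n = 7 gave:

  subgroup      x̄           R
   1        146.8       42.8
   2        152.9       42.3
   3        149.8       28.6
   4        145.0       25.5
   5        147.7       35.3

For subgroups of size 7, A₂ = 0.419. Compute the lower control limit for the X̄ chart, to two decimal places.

133.82

X̄̄ = (146.8 + 152.9 + 149.8 + 145.0 + 147.7) / 5 = 742.2000 / 5 = 148.4400
R̄ = (42.8 + 42.3 + 28.6 + 25.5 + 35.3) / 5 = 174.5000 / 5 = 34.9000
LCL = X̄̄ − A₂·R̄ = 148.4400 − 0.419 × 34.9000 = 133.8169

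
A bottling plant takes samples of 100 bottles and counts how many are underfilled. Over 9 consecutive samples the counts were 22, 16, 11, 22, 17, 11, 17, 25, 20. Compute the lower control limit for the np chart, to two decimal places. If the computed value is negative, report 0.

p̄ = Σdᵢ / (k·n) = 161 / (9 × 100) = 0.17889
LCL = np̄ − 3·√(np̄(1−p̄)) = 17.8889 − 3 × 3.8326 = 6.3911

6.39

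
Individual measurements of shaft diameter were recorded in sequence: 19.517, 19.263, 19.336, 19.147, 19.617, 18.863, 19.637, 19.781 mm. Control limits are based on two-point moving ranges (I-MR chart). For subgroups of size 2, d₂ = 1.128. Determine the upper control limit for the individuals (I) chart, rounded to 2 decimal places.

20.41

X̄ = (19.517 + 19.263 + 19.336 + 19.147 + 19.617 + 18.863 + 19.637 + 19.781) / 8 = 19.3951
Moving ranges: 0.254, 0.073, 0.189, 0.470, 0.754, 0.774, 0.144; M̄R̄ = 2.6580 / 7 = 0.3797
UCL = X̄ + 3·M̄R̄/d₂ = 19.3951 + 3 × 0.3797 / 1.128 = 20.4050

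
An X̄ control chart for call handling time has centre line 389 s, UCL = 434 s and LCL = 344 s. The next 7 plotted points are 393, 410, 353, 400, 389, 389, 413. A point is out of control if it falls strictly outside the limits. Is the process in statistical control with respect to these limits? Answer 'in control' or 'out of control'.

All 7 points lie within [344, 434].

in control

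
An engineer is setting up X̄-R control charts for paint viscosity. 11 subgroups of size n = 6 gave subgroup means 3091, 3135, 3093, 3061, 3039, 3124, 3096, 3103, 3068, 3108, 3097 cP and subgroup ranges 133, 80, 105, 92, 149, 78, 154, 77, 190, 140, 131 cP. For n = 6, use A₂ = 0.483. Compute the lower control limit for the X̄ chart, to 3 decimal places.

X̄̄ = (3091 + 3135 + 3093 + 3061 + 3039 + 3124 + 3096 + 3103 + 3068 + 3108 + 3097) / 11 = 34015.0000 / 11 = 3092.2727
R̄ = (133 + 80 + 105 + 92 + 149 + 78 + 154 + 77 + 190 + 140 + 131) / 11 = 1329.0000 / 11 = 120.8182
LCL = X̄̄ − A₂·R̄ = 3092.2727 − 0.483 × 120.8182 = 3033.9175

3033.918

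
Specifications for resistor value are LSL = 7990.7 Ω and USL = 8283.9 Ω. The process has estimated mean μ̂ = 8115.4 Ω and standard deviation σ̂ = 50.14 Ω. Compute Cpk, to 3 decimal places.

0.829

Cpu = (USL − μ̂) / (3σ̂) = (8283.9 − 8115.4) / (3 × 50.14) = 1.1202; Cpl = (μ̂ − LSL) / (3σ̂) = (8115.4 − 7990.7) / (3 × 50.14) = 0.8290; Cpk = min(Cpu, Cpl) = 0.8290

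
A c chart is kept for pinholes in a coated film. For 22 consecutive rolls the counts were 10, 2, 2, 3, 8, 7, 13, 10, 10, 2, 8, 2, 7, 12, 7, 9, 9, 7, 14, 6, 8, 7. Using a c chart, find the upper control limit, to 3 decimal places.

c̄ = (10 + 2 + 2 + 3 + 8 + 7 + 13 + 10 + 10 + 2 + 8 + 2 + 7 + 12 + 7 + 9 + 9 + 7 + 14 + 6 + 8 + 7) / 22 = 163 / 22 = 7.4091
UCL = c̄ + 3√c̄ = 7.4091 + 3 × √7.4091 = 7.4091 + 3 × 2.7220 = 15.5750

15.575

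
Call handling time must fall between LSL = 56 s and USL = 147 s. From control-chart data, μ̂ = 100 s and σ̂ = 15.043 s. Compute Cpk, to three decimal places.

Cpu = (USL − μ̂) / (3σ̂) = (147 − 100) / (3 × 15.043) = 1.0415; Cpl = (μ̂ − LSL) / (3σ̂) = (100 − 56) / (3 × 15.043) = 0.9750; Cpk = min(Cpu, Cpl) = 0.9750

0.975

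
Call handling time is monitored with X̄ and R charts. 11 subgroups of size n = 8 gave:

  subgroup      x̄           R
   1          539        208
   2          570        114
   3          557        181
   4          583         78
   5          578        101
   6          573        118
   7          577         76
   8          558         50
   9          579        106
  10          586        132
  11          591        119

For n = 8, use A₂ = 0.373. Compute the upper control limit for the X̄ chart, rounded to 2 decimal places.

615.41

X̄̄ = (539 + 570 + 557 + 583 + 578 + 573 + 577 + 558 + 579 + 586 + 591) / 11 = 6291.0000 / 11 = 571.9091
R̄ = (208 + 114 + 181 + 78 + 101 + 118 + 76 + 50 + 106 + 132 + 119) / 11 = 1283.0000 / 11 = 116.6364
UCL = X̄̄ + A₂·R̄ = 571.9091 + 0.373 × 116.6364 = 615.4145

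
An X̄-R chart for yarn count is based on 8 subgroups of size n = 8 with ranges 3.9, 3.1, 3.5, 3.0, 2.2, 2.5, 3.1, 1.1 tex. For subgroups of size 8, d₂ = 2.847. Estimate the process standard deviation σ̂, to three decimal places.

0.983

R̄ = (3.9 + 3.1 + 3.5 + 3.0 + 2.2 + 2.5 + 3.1 + 1.1) / 8 = 2.8000
σ̂ = R̄ / d₂ = 2.8000 / 2.847 = 0.9835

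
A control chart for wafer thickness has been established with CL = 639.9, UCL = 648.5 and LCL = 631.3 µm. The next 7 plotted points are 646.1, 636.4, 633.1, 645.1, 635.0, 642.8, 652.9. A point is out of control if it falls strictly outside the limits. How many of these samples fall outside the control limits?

1

Compare each point to [631.3, 648.5]: sample 7 = 652.9 > UCL.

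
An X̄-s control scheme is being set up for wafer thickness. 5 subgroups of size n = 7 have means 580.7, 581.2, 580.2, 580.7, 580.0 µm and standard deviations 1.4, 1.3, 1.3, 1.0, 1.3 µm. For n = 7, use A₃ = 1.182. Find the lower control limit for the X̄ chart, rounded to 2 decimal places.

X̄̄ = (580.7 + 581.2 + 580.2 + 580.7 + 580.0) / 5 = 580.5600
s̄ = (1.4 + 1.3 + 1.3 + 1.0 + 1.3) / 5 = 1.2600
LCL = X̄̄ − A₃·s̄ = 580.5600 − 1.182 × 1.2600 = 579.0707

579.07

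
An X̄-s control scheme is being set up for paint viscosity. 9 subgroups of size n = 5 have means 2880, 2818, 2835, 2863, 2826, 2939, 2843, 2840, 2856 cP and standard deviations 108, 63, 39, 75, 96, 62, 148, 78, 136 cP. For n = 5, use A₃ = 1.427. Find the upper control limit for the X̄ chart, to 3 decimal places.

X̄̄ = (2880 + 2818 + 2835 + 2863 + 2826 + 2939 + 2843 + 2840 + 2856) / 9 = 2855.5556
s̄ = (108 + 63 + 39 + 75 + 96 + 62 + 148 + 78 + 136) / 9 = 89.4444
UCL = X̄̄ + A₃·s̄ = 2855.5556 + 1.427 × 89.4444 = 2983.1928

2983.193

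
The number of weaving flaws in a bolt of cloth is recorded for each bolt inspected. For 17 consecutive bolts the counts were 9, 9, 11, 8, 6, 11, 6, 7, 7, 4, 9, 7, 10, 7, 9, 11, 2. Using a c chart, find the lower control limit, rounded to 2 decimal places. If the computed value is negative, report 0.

c̄ = (9 + 9 + 11 + 8 + 6 + 11 + 6 + 7 + 7 + 4 + 9 + 7 + 10 + 7 + 9 + 11 + 2) / 17 = 133 / 17 = 7.8235
LCL = c̄ − 3√c̄ = 7.8235 − 3 × 2.7971 = -0.5676 → 0 (cannot be negative)

0.00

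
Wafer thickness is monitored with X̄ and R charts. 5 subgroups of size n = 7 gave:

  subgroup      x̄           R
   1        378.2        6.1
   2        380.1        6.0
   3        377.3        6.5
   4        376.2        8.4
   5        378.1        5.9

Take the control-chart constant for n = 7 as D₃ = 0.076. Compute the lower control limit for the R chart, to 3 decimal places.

R̄ = (6.1 + 6.0 + 6.5 + 8.4 + 5.9) / 5 = 32.9000 / 5 = 6.5800
LCL_R = D₃·R̄ = 0.076 × 6.5800 = 0.5001

0.500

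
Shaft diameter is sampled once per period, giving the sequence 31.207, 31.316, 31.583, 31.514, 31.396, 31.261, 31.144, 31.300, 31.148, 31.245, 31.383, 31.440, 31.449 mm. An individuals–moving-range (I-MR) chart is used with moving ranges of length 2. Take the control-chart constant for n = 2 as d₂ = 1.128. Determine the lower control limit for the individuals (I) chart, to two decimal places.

X̄ = (31.207 + 31.316 + 31.583 + 31.514 + 31.396 + 31.261 + 31.144 + 31.300 + 31.148 + 31.245 + 31.383 + 31.440 + 31.449) / 13 = 31.3374
Moving ranges: 0.109, 0.267, 0.069, 0.118, 0.135, 0.117, 0.156, 0.152, 0.097, 0.138, 0.057, 0.009; M̄R̄ = 1.4240 / 12 = 0.1187
LCL = X̄ − 3·M̄R̄/d₂ = 31.3374 − 3 × 0.1187 / 1.128 = 31.0218

31.02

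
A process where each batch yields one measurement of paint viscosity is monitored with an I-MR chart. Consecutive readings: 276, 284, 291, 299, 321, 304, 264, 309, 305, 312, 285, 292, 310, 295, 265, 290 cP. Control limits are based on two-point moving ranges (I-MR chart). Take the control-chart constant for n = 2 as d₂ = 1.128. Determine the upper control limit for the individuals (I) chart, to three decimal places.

X̄ = (276 + 284 + 291 + 299 + 321 + 304 + 264 + 309 + 305 + 312 + 285 + 292 + 310 + 295 + 265 + 290) / 16 = 293.8750
Moving ranges: 8, 7, 8, 22, 17, 40, 45, 4, 7, 27, 7, 18, 15, 30, 25; M̄R̄ = 280.0000 / 15 = 18.6667
UCL = X̄ + 3·M̄R̄/d₂ = 293.8750 + 3 × 18.6667 / 1.128 = 343.5204

343.520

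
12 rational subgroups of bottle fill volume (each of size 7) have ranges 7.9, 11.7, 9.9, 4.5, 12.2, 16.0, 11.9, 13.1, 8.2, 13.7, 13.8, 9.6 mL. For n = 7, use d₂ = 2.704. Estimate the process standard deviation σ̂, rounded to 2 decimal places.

R̄ = (7.9 + 11.7 + 9.9 + 4.5 + 12.2 + 16.0 + 11.9 + 13.1 + 8.2 + 13.7 + 13.8 + 9.6) / 12 = 11.0417
σ̂ = R̄ / d₂ = 11.0417 / 2.704 = 4.0835

4.08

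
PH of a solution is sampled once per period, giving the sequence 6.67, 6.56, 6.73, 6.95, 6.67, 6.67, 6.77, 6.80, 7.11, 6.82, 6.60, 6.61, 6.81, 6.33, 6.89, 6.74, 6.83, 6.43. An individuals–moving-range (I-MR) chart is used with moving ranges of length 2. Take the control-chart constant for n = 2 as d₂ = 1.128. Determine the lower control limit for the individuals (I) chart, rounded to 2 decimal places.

6.16

X̄ = (6.67 + 6.56 + 6.73 + 6.95 + 6.67 + 6.67 + 6.77 + 6.80 + 7.11 + 6.82 + 6.60 + 6.61 + 6.81 + 6.33 + 6.89 + 6.74 + 6.83 + 6.43) / 18 = 6.7217
Moving ranges: 0.11, 0.17, 0.22, 0.28, 0.00, 0.10, 0.03, 0.31, 0.29, 0.22, 0.01, 0.20, 0.48, 0.56, 0.15, 0.09, 0.40; M̄R̄ = 3.6200 / 17 = 0.2129
LCL = X̄ − 3·M̄R̄/d₂ = 6.7217 − 3 × 0.2129 / 1.128 = 6.1553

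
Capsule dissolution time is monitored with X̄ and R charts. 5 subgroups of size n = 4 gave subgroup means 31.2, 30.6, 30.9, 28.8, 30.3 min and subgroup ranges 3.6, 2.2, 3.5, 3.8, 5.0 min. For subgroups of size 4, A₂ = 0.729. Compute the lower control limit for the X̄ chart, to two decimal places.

X̄̄ = (31.2 + 30.6 + 30.9 + 28.8 + 30.3) / 5 = 151.8000 / 5 = 30.3600
R̄ = (3.6 + 2.2 + 3.5 + 3.8 + 5.0) / 5 = 18.1000 / 5 = 3.6200
LCL = X̄̄ − A₂·R̄ = 30.3600 − 0.729 × 3.6200 = 27.7210

27.72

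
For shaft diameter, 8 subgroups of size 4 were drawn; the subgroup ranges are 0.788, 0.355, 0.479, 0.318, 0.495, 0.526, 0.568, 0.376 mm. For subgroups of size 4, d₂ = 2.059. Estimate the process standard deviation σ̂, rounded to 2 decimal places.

0.24

R̄ = (0.788 + 0.355 + 0.479 + 0.318 + 0.495 + 0.526 + 0.568 + 0.376) / 8 = 0.4881
σ̂ = R̄ / d₂ = 0.4881 / 2.059 = 0.2371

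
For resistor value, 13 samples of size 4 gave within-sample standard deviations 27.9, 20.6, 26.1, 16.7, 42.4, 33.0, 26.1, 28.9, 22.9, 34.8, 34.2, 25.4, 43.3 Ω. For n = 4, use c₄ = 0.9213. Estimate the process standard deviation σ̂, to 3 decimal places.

s̄ = (27.9 + 20.6 + 26.1 + 16.7 + 42.4 + 33.0 + 26.1 + 28.9 + 22.9 + 34.8 + 34.2 + 25.4 + 43.3) / 13 = 29.4077
σ̂ = s̄ / c₄ = 29.4077 / 0.9213 = 31.9198

31.920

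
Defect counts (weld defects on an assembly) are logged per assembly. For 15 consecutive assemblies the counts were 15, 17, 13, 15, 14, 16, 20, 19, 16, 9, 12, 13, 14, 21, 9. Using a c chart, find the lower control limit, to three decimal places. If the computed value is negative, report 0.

c̄ = (15 + 17 + 13 + 15 + 14 + 16 + 20 + 19 + 16 + 9 + 12 + 13 + 14 + 21 + 9) / 15 = 223 / 15 = 14.8667
LCL = c̄ − 3√c̄ = 14.8667 − 3 × 3.8557 = 3.2995

3.299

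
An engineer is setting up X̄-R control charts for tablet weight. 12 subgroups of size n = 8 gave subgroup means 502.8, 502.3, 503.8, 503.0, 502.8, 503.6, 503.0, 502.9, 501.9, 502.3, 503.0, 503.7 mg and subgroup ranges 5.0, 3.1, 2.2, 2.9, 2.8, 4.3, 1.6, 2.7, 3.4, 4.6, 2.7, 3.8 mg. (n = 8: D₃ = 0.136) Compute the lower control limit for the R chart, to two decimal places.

R̄ = (5.0 + 3.1 + 2.2 + 2.9 + 2.8 + 4.3 + 1.6 + 2.7 + 3.4 + 4.6 + 2.7 + 3.8) / 12 = 39.1000 / 12 = 3.2583
LCL_R = D₃·R̄ = 0.136 × 3.2583 = 0.4431

0.44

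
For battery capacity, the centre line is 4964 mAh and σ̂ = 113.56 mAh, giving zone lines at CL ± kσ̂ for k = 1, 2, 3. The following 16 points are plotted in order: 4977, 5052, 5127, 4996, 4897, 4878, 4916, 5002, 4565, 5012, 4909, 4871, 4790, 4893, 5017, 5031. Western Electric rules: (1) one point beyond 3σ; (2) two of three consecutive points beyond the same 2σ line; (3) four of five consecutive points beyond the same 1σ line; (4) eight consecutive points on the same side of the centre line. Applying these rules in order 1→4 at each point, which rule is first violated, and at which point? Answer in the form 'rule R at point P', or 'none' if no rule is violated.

Zone of each point (C = within 1σ̂, B = 1σ̂–2σ̂, A = 2σ̂–3σ̂, * = beyond 3σ̂; sign = side of CL): 1:+C, 2:+C, 3:+B, 4:+C, 5:-C, 6:-C, 7:-C, 8:+C, 9:-*, 10:+C, 11:-C, 12:-C, 13:-B, 14:-C, 15:+C, 16:+C
Rule 1 (one point beyond the 3σ limits) is satisfied at point 9.

rule 1 at point 9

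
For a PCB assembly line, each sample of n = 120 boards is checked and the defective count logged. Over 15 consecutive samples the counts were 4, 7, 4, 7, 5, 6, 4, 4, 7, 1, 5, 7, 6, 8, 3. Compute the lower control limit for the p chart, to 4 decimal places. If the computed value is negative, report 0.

p̄ = Σdᵢ / (k·n) = 78 / (15 × 120) = 0.04333
LCL = p̄ − 3·√(p̄(1−p̄)/n) = 0.04333 − 3 × 0.01859 = -0.01243 → 0 (negative, so LCL = 0)

0.0000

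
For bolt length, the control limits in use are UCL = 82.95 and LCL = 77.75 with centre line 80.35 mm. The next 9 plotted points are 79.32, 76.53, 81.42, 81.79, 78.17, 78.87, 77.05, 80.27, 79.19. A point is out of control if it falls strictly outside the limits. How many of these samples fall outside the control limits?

2

Compare each point to [77.75, 82.95]: sample 2 = 76.53 < LCL; sample 7 = 77.05 < LCL.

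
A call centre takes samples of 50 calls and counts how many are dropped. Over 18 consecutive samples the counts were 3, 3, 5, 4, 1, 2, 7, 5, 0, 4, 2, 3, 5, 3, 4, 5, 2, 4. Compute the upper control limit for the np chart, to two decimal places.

p̄ = Σdᵢ / (k·n) = 62 / (18 × 50) = 0.06889
UCL = np̄ + 3·√(np̄(1−p̄)) = 3.4444 + 3 × √(3.4444×0.93111) = 3.4444 + 3 × 1.7909 = 8.8170

8.82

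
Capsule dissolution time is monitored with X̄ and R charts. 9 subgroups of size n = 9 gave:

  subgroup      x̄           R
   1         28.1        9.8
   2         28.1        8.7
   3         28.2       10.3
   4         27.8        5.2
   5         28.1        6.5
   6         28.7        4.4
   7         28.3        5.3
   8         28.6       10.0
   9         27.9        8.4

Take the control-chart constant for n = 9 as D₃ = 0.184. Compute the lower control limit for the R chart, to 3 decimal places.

1.402

R̄ = (9.8 + 8.7 + 10.3 + 5.2 + 6.5 + 4.4 + 5.3 + 10.0 + 8.4) / 9 = 68.6000 / 9 = 7.6222
LCL_R = D₃·R̄ = 0.184 × 7.6222 = 1.4025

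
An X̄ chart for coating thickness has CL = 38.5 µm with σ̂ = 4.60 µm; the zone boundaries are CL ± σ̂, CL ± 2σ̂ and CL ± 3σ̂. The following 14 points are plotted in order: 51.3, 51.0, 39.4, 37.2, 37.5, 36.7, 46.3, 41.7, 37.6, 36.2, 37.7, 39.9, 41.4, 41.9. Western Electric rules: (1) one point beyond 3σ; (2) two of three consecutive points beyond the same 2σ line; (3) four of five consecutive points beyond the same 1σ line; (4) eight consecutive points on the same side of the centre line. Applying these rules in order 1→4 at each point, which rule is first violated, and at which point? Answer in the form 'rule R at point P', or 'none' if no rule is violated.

rule 2 at point 2

Zone of each point (C = within 1σ̂, B = 1σ̂–2σ̂, A = 2σ̂–3σ̂, * = beyond 3σ̂; sign = side of CL): 1:+A, 2:+A, 3:+C, 4:-C, 5:-C, 6:-C, 7:+B, 8:+C, 9:-C, 10:-C, 11:-C, 12:+C, 13:+C, 14:+C
Rule 2 (two of three consecutive points beyond the same 2σ limit) is satisfied at point 2.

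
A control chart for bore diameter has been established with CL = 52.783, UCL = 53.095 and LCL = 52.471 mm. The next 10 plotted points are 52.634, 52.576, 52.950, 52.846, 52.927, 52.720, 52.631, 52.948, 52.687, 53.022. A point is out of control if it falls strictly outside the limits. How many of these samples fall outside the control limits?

All 10 points lie within [52.471, 53.095].

0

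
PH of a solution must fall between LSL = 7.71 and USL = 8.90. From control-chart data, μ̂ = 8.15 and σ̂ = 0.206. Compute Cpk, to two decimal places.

Cpu = (USL − μ̂) / (3σ̂) = (8.90 − 8.15) / (3 × 0.206) = 1.2136; Cpl = (μ̂ − LSL) / (3σ̂) = (8.15 − 7.71) / (3 × 0.206) = 0.7120; Cpk = min(Cpu, Cpl) = 0.7120

0.71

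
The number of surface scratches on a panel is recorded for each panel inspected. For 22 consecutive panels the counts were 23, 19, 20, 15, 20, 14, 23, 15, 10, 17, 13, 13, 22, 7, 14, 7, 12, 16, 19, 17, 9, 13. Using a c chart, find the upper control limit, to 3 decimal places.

c̄ = (23 + 19 + 20 + 15 + 20 + 14 + 23 + 15 + 10 + 17 + 13 + 13 + 22 + 7 + 14 + 7 + 12 + 16 + 19 + 17 + 9 + 13) / 22 = 338 / 22 = 15.3636
UCL = c̄ + 3√c̄ = 15.3636 + 3 × √15.3636 = 15.3636 + 3 × 3.9196 = 27.1226

27.123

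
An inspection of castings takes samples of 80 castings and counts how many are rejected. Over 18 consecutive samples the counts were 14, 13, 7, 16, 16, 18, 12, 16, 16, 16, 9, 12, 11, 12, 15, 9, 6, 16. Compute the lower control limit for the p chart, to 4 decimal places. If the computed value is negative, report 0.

0.0388

p̄ = Σdᵢ / (k·n) = 234 / (18 × 80) = 0.16250
LCL = p̄ − 3·√(p̄(1−p̄)/n) = 0.16250 − 3 × 0.04125 = 0.03876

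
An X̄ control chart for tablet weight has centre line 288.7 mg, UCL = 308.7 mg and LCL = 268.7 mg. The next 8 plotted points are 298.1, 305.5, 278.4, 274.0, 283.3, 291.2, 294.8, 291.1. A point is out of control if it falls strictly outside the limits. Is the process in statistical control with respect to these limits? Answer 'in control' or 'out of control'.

All 8 points lie within [268.7, 308.7].

in control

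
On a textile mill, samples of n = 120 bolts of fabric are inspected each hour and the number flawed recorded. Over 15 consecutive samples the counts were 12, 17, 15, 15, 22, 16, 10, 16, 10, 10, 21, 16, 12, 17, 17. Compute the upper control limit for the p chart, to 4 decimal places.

0.2163

p̄ = Σdᵢ / (k·n) = 226 / (15 × 120) = 0.12556
UCL = p̄ + 3·√(p̄(1−p̄)/n) = 0.12556 + 3 × √(0.12556×0.87444/120) = 0.12556 + 3 × 0.03025 = 0.21630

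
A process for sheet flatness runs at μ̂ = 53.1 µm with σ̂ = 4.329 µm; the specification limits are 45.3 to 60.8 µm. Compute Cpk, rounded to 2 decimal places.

Cpu = (USL − μ̂) / (3σ̂) = (60.8 − 53.1) / (3 × 4.329) = 0.5929; Cpl = (μ̂ − LSL) / (3σ̂) = (53.1 − 45.3) / (3 × 4.329) = 0.6006; Cpk = min(Cpu, Cpl) = 0.5929

0.59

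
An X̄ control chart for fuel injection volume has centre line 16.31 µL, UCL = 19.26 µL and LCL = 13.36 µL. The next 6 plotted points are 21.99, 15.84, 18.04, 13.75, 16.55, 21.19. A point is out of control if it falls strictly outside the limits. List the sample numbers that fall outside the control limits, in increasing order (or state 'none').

1, 6

Compare each point to [13.36, 19.26]: sample 1 = 21.99 > UCL; sample 6 = 21.19 > UCL.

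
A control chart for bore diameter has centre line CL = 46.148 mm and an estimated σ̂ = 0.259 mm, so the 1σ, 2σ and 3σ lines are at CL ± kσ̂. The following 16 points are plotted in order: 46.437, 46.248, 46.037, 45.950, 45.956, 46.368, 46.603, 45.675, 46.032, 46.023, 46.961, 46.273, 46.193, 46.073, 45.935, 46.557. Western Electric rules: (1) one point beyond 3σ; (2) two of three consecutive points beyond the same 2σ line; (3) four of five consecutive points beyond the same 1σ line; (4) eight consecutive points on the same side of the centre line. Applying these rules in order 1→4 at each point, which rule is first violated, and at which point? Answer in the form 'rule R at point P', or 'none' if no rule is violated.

rule 1 at point 11

Zone of each point (C = within 1σ̂, B = 1σ̂–2σ̂, A = 2σ̂–3σ̂, * = beyond 3σ̂; sign = side of CL): 1:+B, 2:+C, 3:-C, 4:-C, 5:-C, 6:+C, 7:+B, 8:-B, 9:-C, 10:-C, 11:+*, 12:+C, 13:+C, 14:-C, 15:-C, 16:+B
Rule 1 (one point beyond the 3σ limits) is satisfied at point 11.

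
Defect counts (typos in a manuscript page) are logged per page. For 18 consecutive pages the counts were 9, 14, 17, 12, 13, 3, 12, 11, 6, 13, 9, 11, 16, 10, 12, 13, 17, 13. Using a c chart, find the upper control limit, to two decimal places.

c̄ = (9 + 14 + 17 + 12 + 13 + 3 + 12 + 11 + 6 + 13 + 9 + 11 + 16 + 10 + 12 + 13 + 17 + 13) / 18 = 211 / 18 = 11.7222
UCL = c̄ + 3√c̄ = 11.7222 + 3 × √11.7222 = 11.7222 + 3 × 3.4238 = 21.9935

21.99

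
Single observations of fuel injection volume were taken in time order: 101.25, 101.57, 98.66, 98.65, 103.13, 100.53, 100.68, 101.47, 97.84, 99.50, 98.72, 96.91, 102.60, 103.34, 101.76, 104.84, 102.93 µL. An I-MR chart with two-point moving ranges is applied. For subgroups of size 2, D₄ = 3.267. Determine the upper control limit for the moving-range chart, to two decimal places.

Moving ranges: 0.32, 2.91, 0.01, 4.48, 2.60, 0.15, 0.79, 3.63, 1.66, 0.78, 1.81, 5.69, 0.74, 1.58, 3.08, 1.91; M̄R̄ = 32.1400 / 16 = 2.0088
UCL_MR = D₄·M̄R̄ = 3.267 × 2.0088 = 6.5626

6.56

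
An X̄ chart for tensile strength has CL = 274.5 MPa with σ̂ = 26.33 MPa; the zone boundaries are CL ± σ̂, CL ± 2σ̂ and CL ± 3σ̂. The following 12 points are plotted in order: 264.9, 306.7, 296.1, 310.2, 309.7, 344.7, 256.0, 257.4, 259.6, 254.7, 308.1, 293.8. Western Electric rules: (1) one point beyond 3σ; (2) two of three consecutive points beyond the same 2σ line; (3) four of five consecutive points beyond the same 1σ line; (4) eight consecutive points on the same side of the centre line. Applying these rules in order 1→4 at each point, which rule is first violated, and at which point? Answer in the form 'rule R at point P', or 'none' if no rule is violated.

Zone of each point (C = within 1σ̂, B = 1σ̂–2σ̂, A = 2σ̂–3σ̂, * = beyond 3σ̂; sign = side of CL): 1:-C, 2:+B, 3:+C, 4:+B, 5:+B, 6:+A, 7:-C, 8:-C, 9:-C, 10:-C, 11:+B, 12:+C
Rule 3 (four of five consecutive points beyond the same 1σ limit) is satisfied at point 6.

rule 3 at point 6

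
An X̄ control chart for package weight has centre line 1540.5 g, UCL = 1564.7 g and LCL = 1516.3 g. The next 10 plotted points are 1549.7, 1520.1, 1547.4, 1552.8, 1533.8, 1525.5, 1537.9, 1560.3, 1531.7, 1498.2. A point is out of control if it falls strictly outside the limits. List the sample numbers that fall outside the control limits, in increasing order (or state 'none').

Compare each point to [1516.3, 1564.7]: sample 10 = 1498.2 < LCL.

10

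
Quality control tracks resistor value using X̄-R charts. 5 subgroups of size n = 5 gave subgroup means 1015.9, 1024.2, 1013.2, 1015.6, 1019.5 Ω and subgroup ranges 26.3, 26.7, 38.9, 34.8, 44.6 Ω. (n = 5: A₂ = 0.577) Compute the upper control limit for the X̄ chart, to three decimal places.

X̄̄ = (1015.9 + 1024.2 + 1013.2 + 1015.6 + 1019.5) / 5 = 5088.4000 / 5 = 1017.6800
R̄ = (26.3 + 26.7 + 38.9 + 34.8 + 44.6) / 5 = 171.3000 / 5 = 34.2600
UCL = X̄̄ + A₂·R̄ = 1017.6800 + 0.577 × 34.2600 = 1037.4480

1037.448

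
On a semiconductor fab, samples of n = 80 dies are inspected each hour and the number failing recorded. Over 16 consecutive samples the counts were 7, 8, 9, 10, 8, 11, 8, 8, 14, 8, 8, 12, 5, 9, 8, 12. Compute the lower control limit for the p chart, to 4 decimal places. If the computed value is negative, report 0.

0.0070

p̄ = Σdᵢ / (k·n) = 145 / (16 × 80) = 0.11328
LCL = p̄ − 3·√(p̄(1−p̄)/n) = 0.11328 − 3 × 0.03543 = 0.00698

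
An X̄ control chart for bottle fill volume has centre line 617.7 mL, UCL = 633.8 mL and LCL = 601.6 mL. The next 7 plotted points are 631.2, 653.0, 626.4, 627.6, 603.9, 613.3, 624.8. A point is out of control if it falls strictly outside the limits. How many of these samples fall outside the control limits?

Compare each point to [601.6, 633.8]: sample 2 = 653.0 > UCL.

1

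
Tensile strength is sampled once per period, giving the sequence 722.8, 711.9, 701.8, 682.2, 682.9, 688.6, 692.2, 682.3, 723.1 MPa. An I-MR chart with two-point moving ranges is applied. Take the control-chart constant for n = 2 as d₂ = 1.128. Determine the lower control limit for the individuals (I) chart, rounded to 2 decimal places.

X̄ = (722.8 + 711.9 + 701.8 + 682.2 + 682.9 + 688.6 + 692.2 + 682.3 + 723.1) / 9 = 698.6444
Moving ranges: 10.9, 10.1, 19.6, 0.7, 5.7, 3.6, 9.9, 40.8; M̄R̄ = 101.3000 / 8 = 12.6625
LCL = X̄ − 3·M̄R̄/d₂ = 698.6444 − 3 × 12.6625 / 1.128 = 664.9676

664.97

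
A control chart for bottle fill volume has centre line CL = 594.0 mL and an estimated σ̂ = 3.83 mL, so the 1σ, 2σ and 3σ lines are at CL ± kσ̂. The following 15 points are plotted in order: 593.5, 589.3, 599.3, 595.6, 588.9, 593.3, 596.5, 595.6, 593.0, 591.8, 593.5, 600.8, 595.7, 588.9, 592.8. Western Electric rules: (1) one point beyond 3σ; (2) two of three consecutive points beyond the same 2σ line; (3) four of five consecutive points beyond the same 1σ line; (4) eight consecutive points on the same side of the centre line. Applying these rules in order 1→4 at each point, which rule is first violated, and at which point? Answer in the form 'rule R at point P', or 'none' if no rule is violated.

none

Zone of each point (C = within 1σ̂, B = 1σ̂–2σ̂, A = 2σ̂–3σ̂, * = beyond 3σ̂; sign = side of CL): 1:-C, 2:-B, 3:+B, 4:+C, 5:-B, 6:-C, 7:+C, 8:+C, 9:-C, 10:-C, 11:-C, 12:+B, 13:+C, 14:-B, 15:-C
No rule fires across all 15 points.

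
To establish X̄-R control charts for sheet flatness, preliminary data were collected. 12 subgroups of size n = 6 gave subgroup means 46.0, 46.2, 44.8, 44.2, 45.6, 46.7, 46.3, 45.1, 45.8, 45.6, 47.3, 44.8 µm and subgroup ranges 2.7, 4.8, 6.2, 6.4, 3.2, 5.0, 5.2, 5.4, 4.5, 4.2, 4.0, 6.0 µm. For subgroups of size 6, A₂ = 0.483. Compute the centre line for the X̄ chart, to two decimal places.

45.70

X̄̄ = (46.0 + 46.2 + 44.8 + 44.2 + 45.6 + 46.7 + 46.3 + 45.1 + 45.8 + 45.6 + 47.3 + 44.8) / 12 = 548.4000 / 12 = 45.7000
CL = X̄̄ = 45.7000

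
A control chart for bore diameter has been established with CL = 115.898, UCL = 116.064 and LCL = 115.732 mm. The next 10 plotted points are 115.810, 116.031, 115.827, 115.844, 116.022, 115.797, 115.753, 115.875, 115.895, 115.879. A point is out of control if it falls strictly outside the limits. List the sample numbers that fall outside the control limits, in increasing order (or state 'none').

All 10 points lie within [115.732, 116.064].

none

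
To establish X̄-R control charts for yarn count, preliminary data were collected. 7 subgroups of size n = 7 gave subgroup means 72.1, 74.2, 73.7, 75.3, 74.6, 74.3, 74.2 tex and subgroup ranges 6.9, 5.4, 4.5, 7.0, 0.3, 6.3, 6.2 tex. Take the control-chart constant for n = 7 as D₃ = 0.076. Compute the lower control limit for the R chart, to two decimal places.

0.40

R̄ = (6.9 + 5.4 + 4.5 + 7.0 + 0.3 + 6.3 + 6.2) / 7 = 36.6000 / 7 = 5.2286
LCL_R = D₃·R̄ = 0.076 × 5.2286 = 0.3974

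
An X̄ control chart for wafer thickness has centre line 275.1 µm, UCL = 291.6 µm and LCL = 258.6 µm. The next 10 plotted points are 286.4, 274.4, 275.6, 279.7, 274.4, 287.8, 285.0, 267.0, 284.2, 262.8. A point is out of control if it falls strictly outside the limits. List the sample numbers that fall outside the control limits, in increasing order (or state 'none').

All 10 points lie within [258.6, 291.6].

none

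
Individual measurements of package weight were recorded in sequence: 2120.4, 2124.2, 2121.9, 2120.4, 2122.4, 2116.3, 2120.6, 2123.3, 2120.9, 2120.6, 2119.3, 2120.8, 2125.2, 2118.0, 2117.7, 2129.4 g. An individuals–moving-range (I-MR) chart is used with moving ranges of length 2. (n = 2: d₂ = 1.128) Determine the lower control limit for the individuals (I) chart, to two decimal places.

2112.15

X̄ = (2120.4 + 2124.2 + 2121.9 + 2120.4 + 2122.4 + 2116.3 + 2120.6 + 2123.3 + 2120.9 + 2120.6 + 2119.3 + 2120.8 + 2125.2 + 2118.0 + 2117.7 + 2129.4) / 16 = 2121.3375
Moving ranges: 3.8, 2.3, 1.5, 2.0, 6.1, 4.3, 2.7, 2.4, 0.3, 1.3, 1.5, 4.4, 7.2, 0.3, 11.7; M̄R̄ = 51.8000 / 15 = 3.4533
LCL = X̄ − 3·M̄R̄/d₂ = 2121.3375 − 3 × 3.4533 / 1.128 = 2112.1531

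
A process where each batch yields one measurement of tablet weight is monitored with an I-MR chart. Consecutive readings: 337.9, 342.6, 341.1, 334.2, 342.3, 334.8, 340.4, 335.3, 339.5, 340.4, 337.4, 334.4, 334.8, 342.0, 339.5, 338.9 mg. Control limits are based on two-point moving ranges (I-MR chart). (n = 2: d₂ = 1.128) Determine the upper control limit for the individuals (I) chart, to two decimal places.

349.32

X̄ = (337.9 + 342.6 + 341.1 + 334.2 + 342.3 + 334.8 + 340.4 + 335.3 + 339.5 + 340.4 + 337.4 + 334.4 + 334.8 + 342.0 + 339.5 + 338.9) / 16 = 338.4688
Moving ranges: 4.7, 1.5, 6.9, 8.1, 7.5, 5.6, 5.1, 4.2, 0.9, 3.0, 3.0, 0.4, 7.2, 2.5, 0.6; M̄R̄ = 61.2000 / 15 = 4.0800
UCL = X̄ + 3·M̄R̄/d₂ = 338.4688 + 3 × 4.0800 / 1.128 = 349.3198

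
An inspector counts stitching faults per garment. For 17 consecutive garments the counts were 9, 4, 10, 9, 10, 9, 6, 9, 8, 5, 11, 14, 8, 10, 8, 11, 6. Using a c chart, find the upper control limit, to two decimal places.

c̄ = (9 + 4 + 10 + 9 + 10 + 9 + 6 + 9 + 8 + 5 + 11 + 14 + 8 + 10 + 8 + 11 + 6) / 17 = 147 / 17 = 8.6471
UCL = c̄ + 3√c̄ = 8.6471 + 3 × √8.6471 = 8.6471 + 3 × 2.9406 = 17.4688

17.47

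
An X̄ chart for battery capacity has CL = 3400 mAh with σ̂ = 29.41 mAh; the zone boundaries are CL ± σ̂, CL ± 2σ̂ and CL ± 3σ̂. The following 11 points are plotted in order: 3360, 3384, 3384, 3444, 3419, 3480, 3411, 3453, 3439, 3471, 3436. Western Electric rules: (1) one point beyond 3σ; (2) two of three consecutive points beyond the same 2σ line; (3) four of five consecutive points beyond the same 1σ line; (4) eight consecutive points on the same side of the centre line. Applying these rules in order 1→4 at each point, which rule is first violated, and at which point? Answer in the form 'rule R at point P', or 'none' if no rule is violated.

rule 3 at point 10

Zone of each point (C = within 1σ̂, B = 1σ̂–2σ̂, A = 2σ̂–3σ̂, * = beyond 3σ̂; sign = side of CL): 1:-B, 2:-C, 3:-C, 4:+B, 5:+C, 6:+A, 7:+C, 8:+B, 9:+B, 10:+A, 11:+B
Rule 3 (four of five consecutive points beyond the same 1σ limit) is satisfied at point 10.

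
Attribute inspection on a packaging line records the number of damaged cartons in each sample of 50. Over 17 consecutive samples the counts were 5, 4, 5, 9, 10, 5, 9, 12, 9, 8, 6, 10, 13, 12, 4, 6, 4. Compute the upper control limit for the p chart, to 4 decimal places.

0.3073

p̄ = Σdᵢ / (k·n) = 131 / (17 × 50) = 0.15412
UCL = p̄ + 3·√(p̄(1−p̄)/n) = 0.15412 + 3 × √(0.15412×0.84588/50) = 0.15412 + 3 × 0.05106 = 0.30730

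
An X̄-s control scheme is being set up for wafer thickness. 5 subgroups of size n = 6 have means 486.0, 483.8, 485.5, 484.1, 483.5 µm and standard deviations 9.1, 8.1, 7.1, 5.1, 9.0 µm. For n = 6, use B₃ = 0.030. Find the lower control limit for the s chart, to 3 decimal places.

s̄ = (9.1 + 8.1 + 7.1 + 5.1 + 9.0) / 5 = 7.6800
LCL_s = B₃·s̄ = 0.030 × 7.6800 = 0.2304

0.230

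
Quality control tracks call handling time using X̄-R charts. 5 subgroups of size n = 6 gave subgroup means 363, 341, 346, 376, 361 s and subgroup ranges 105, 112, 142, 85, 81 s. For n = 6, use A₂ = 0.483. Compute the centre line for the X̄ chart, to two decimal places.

357.40

X̄̄ = (363 + 341 + 346 + 376 + 361) / 5 = 1787.0000 / 5 = 357.4000
CL = X̄̄ = 357.4000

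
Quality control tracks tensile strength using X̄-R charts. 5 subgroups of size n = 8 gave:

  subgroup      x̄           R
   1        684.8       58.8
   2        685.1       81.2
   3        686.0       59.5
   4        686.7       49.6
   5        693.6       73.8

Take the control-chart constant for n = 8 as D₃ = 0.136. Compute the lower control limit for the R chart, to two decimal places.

8.78

R̄ = (58.8 + 81.2 + 59.5 + 49.6 + 73.8) / 5 = 322.9000 / 5 = 64.5800
LCL_R = D₃·R̄ = 0.136 × 64.5800 = 8.7829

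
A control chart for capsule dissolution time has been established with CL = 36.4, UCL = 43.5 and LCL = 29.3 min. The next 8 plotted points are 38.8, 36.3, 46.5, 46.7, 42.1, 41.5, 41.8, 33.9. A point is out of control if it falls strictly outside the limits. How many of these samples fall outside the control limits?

2

Compare each point to [29.3, 43.5]: sample 3 = 46.5 > UCL; sample 4 = 46.7 > UCL.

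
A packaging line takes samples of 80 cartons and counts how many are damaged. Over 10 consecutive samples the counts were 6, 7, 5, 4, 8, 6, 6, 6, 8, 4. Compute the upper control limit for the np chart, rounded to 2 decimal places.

p̄ = Σdᵢ / (k·n) = 60 / (10 × 80) = 0.07500
UCL = np̄ + 3·√(np̄(1−p̄)) = 6.0000 + 3 × √(6.0000×0.92500) = 6.0000 + 3 × 2.3558 = 13.0675

13.07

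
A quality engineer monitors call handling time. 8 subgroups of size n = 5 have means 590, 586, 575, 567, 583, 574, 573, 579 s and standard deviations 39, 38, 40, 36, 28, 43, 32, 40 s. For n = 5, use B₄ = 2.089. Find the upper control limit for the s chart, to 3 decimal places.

s̄ = (39 + 38 + 40 + 36 + 28 + 43 + 32 + 40) / 8 = 37.0000
UCL_s = B₄·s̄ = 2.089 × 37.0000 = 77.2930

77.293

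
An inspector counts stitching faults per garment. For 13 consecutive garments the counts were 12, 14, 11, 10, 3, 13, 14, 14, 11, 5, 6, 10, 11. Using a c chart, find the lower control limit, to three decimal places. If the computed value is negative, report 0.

c̄ = (12 + 14 + 11 + 10 + 3 + 13 + 14 + 14 + 11 + 5 + 6 + 10 + 11) / 13 = 134 / 13 = 10.3077
LCL = c̄ − 3√c̄ = 10.3077 − 3 × 3.2106 = 0.6760

0.676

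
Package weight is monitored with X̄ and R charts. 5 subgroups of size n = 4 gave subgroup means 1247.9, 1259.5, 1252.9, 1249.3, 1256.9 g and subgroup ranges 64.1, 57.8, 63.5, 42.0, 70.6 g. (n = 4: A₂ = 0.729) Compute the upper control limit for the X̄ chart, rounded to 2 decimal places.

X̄̄ = (1247.9 + 1259.5 + 1252.9 + 1249.3 + 1256.9) / 5 = 6266.5000 / 5 = 1253.3000
R̄ = (64.1 + 57.8 + 63.5 + 42.0 + 70.6) / 5 = 298.0000 / 5 = 59.6000
UCL = X̄̄ + A₂·R̄ = 1253.3000 + 0.729 × 59.6000 = 1296.7484

1296.75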